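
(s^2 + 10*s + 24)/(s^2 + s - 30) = (s + 4)/(s - 5)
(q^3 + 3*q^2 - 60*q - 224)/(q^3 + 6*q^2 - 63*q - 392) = (q + 4)/(q + 7)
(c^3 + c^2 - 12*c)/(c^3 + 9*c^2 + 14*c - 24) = c*(c - 3)/(c^2 + 5*c - 6)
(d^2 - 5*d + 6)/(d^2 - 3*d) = (d - 2)/d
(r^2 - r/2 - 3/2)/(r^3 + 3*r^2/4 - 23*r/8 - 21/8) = 4*(2*r - 3)/(8*r^2 - 2*r - 21)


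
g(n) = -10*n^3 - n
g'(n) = -30*n^2 - 1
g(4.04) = -663.43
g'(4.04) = -490.65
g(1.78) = -58.18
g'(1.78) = -96.05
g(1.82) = -62.11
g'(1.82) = -100.37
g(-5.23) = 1435.79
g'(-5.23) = -821.59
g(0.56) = -2.32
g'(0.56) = -10.41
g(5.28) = -1477.26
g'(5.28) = -837.35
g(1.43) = -30.67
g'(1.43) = -62.35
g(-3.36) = 382.69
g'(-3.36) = -339.69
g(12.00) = -17292.00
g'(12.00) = -4321.00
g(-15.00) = 33765.00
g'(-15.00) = -6751.00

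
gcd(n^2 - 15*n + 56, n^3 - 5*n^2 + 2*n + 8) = 1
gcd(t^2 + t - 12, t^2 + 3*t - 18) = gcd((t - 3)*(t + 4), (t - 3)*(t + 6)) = t - 3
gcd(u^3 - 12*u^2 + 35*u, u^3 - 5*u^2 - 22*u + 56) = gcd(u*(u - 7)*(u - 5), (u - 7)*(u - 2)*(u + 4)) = u - 7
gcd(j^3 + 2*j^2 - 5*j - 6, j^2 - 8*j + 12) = j - 2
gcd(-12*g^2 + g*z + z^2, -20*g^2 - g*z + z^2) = 4*g + z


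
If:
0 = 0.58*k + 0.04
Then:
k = -0.07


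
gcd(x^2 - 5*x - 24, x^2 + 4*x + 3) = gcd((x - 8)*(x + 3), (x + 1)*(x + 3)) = x + 3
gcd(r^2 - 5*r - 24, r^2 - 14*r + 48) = r - 8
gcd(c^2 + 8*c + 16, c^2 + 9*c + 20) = c + 4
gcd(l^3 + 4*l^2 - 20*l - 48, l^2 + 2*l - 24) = l^2 + 2*l - 24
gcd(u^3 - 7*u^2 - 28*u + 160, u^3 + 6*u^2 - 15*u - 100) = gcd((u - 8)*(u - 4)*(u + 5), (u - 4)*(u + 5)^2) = u^2 + u - 20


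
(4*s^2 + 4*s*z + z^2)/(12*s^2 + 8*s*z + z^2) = (2*s + z)/(6*s + z)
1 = 1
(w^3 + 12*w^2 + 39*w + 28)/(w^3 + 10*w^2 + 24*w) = (w^2 + 8*w + 7)/(w*(w + 6))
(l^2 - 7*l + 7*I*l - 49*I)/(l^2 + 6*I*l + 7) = (l - 7)/(l - I)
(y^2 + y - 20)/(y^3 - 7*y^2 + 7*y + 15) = (y^2 + y - 20)/(y^3 - 7*y^2 + 7*y + 15)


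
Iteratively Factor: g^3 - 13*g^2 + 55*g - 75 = (g - 5)*(g^2 - 8*g + 15) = (g - 5)^2*(g - 3)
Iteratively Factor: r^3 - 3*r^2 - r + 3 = (r + 1)*(r^2 - 4*r + 3) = (r - 1)*(r + 1)*(r - 3)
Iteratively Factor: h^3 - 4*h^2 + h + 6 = (h + 1)*(h^2 - 5*h + 6) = (h - 2)*(h + 1)*(h - 3)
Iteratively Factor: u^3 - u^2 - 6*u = (u + 2)*(u^2 - 3*u) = u*(u + 2)*(u - 3)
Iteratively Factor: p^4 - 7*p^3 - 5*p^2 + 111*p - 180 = (p - 3)*(p^3 - 4*p^2 - 17*p + 60) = (p - 3)*(p + 4)*(p^2 - 8*p + 15) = (p - 3)^2*(p + 4)*(p - 5)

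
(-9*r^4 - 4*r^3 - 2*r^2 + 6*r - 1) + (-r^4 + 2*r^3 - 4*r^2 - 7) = -10*r^4 - 2*r^3 - 6*r^2 + 6*r - 8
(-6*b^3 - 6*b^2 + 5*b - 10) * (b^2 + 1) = -6*b^5 - 6*b^4 - b^3 - 16*b^2 + 5*b - 10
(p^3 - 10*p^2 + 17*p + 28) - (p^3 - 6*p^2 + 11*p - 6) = -4*p^2 + 6*p + 34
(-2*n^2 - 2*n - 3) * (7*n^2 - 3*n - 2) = -14*n^4 - 8*n^3 - 11*n^2 + 13*n + 6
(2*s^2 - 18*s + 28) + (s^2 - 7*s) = 3*s^2 - 25*s + 28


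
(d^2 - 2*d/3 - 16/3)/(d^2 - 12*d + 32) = (3*d^2 - 2*d - 16)/(3*(d^2 - 12*d + 32))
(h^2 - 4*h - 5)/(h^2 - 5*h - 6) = (h - 5)/(h - 6)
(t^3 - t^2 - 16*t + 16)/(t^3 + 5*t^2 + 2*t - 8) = (t - 4)/(t + 2)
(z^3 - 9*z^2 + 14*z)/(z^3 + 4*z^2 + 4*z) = (z^2 - 9*z + 14)/(z^2 + 4*z + 4)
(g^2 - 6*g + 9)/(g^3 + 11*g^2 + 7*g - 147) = (g - 3)/(g^2 + 14*g + 49)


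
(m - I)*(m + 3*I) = m^2 + 2*I*m + 3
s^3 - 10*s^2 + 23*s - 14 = (s - 7)*(s - 2)*(s - 1)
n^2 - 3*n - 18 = (n - 6)*(n + 3)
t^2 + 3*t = t*(t + 3)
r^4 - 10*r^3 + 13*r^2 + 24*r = r*(r - 8)*(r - 3)*(r + 1)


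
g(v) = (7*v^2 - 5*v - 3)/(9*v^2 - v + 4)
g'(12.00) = 0.00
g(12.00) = 0.73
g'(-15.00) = 0.00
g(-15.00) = 0.81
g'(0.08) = -0.88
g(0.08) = -0.84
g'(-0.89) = -0.63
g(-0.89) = 0.58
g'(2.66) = 0.13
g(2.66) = 0.51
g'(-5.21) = 0.01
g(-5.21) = 0.84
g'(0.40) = 1.07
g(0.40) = -0.77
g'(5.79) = 0.02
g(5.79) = 0.68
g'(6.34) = 0.02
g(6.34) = 0.69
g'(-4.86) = 0.01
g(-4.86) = 0.84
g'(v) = (1 - 18*v)*(7*v^2 - 5*v - 3)/(9*v^2 - v + 4)^2 + (14*v - 5)/(9*v^2 - v + 4)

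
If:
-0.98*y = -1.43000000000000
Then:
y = 1.46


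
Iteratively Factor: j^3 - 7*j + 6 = (j + 3)*(j^2 - 3*j + 2) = (j - 1)*(j + 3)*(j - 2)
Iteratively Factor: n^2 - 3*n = (n)*(n - 3)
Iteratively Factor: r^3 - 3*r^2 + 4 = (r + 1)*(r^2 - 4*r + 4) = (r - 2)*(r + 1)*(r - 2)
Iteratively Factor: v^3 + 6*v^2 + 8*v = (v)*(v^2 + 6*v + 8) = v*(v + 4)*(v + 2)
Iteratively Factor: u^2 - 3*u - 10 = (u - 5)*(u + 2)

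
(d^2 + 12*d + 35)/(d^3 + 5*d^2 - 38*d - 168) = (d + 5)/(d^2 - 2*d - 24)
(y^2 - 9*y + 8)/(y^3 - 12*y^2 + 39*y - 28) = (y - 8)/(y^2 - 11*y + 28)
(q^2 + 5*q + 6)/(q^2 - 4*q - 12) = (q + 3)/(q - 6)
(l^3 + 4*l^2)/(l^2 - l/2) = 2*l*(l + 4)/(2*l - 1)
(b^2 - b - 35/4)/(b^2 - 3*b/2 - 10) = (b - 7/2)/(b - 4)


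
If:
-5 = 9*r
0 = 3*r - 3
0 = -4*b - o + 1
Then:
No Solution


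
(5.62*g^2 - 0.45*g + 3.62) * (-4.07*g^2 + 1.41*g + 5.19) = -22.8734*g^4 + 9.7557*g^3 + 13.7999*g^2 + 2.7687*g + 18.7878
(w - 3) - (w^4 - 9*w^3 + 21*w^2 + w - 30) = -w^4 + 9*w^3 - 21*w^2 + 27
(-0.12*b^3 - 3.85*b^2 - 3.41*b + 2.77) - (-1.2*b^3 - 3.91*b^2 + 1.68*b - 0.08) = 1.08*b^3 + 0.0600000000000001*b^2 - 5.09*b + 2.85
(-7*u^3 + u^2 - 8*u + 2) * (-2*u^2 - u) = 14*u^5 + 5*u^4 + 15*u^3 + 4*u^2 - 2*u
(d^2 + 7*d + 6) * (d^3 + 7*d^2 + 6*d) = d^5 + 14*d^4 + 61*d^3 + 84*d^2 + 36*d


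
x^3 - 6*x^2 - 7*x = x*(x - 7)*(x + 1)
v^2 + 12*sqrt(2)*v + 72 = (v + 6*sqrt(2))^2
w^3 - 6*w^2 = w^2*(w - 6)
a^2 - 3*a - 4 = (a - 4)*(a + 1)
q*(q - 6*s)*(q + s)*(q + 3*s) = q^4 - 2*q^3*s - 21*q^2*s^2 - 18*q*s^3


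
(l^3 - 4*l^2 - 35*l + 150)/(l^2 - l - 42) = (l^2 - 10*l + 25)/(l - 7)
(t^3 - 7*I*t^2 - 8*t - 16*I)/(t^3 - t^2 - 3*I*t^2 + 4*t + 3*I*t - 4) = (t - 4*I)/(t - 1)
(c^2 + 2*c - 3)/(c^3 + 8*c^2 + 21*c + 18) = (c - 1)/(c^2 + 5*c + 6)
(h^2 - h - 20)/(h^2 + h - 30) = (h + 4)/(h + 6)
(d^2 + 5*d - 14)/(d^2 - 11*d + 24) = (d^2 + 5*d - 14)/(d^2 - 11*d + 24)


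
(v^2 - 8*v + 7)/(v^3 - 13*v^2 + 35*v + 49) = (v - 1)/(v^2 - 6*v - 7)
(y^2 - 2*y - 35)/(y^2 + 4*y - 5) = (y - 7)/(y - 1)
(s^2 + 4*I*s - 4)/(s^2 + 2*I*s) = (s + 2*I)/s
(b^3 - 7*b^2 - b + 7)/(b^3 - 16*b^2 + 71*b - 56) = (b + 1)/(b - 8)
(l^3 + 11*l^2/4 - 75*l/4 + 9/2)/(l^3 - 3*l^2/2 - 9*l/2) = (4*l^2 + 23*l - 6)/(2*l*(2*l + 3))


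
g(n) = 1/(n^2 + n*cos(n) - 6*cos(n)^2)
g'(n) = (n*sin(n) - 2*n - 12*sin(n)*cos(n) - cos(n))/(n^2 + n*cos(n) - 6*cos(n)^2)^2 = (n*sin(n) - 2*n - 6*sin(2*n) - cos(n))/(n^2 + n*cos(n) - 6*cos(n)^2)^2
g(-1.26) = 1.56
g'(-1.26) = 16.81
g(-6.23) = 0.04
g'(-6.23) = 0.01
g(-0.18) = -0.17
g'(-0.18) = 0.04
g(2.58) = 5.74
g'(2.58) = 81.34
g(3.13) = 1.50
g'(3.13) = -11.40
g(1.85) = 0.41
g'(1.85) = 0.25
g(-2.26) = 0.24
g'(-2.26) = 0.06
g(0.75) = -0.48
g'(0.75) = -1.75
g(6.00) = 0.03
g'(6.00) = -0.00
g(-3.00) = 0.16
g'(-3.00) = 0.15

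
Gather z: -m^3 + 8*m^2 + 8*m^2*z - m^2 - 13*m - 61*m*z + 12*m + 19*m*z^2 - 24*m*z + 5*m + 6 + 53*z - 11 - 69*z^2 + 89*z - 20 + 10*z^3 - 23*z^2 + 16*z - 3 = -m^3 + 7*m^2 + 4*m + 10*z^3 + z^2*(19*m - 92) + z*(8*m^2 - 85*m + 158) - 28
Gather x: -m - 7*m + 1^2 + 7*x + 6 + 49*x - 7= -8*m + 56*x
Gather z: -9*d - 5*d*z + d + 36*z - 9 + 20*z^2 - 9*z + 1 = -8*d + 20*z^2 + z*(27 - 5*d) - 8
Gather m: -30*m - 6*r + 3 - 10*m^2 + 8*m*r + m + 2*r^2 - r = -10*m^2 + m*(8*r - 29) + 2*r^2 - 7*r + 3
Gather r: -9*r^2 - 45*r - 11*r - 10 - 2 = -9*r^2 - 56*r - 12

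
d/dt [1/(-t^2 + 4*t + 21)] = 2*(t - 2)/(-t^2 + 4*t + 21)^2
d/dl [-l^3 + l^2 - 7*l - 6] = -3*l^2 + 2*l - 7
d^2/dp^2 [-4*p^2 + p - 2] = -8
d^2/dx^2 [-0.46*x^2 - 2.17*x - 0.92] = -0.920000000000000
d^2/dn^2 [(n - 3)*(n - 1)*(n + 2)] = 6*n - 4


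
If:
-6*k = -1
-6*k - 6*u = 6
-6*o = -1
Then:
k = 1/6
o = 1/6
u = -7/6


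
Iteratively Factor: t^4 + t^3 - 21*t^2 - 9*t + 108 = (t + 4)*(t^3 - 3*t^2 - 9*t + 27) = (t - 3)*(t + 4)*(t^2 - 9) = (t - 3)^2*(t + 4)*(t + 3)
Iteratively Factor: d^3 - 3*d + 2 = (d + 2)*(d^2 - 2*d + 1) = (d - 1)*(d + 2)*(d - 1)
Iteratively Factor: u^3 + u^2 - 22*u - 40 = (u + 4)*(u^2 - 3*u - 10) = (u + 2)*(u + 4)*(u - 5)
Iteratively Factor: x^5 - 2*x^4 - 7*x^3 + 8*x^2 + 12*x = (x)*(x^4 - 2*x^3 - 7*x^2 + 8*x + 12) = x*(x - 3)*(x^3 + x^2 - 4*x - 4) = x*(x - 3)*(x + 2)*(x^2 - x - 2) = x*(x - 3)*(x - 2)*(x + 2)*(x + 1)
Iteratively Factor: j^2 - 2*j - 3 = (j - 3)*(j + 1)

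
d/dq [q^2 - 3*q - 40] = 2*q - 3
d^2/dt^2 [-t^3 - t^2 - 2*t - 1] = -6*t - 2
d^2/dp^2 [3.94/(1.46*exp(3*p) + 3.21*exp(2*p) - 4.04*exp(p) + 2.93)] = ((-51.7716*exp(2*p) - 50.5896*exp(p) + 15.9176)*(1.46*exp(3*p) + 3.21*exp(2*p) - 4.04*exp(p) + 2.93) + 3.94*(4.38*exp(2*p) + 6.42*exp(p) - 4.04)*(8.76*exp(2*p) + 12.84*exp(p) - 8.08)*exp(p))*exp(p)/(1.46*exp(3*p) + 3.21*exp(2*p) - 4.04*exp(p) + 2.93)^3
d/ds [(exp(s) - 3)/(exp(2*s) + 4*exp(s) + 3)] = (-2*(exp(s) - 3)*(exp(s) + 2) + exp(2*s) + 4*exp(s) + 3)*exp(s)/(exp(2*s) + 4*exp(s) + 3)^2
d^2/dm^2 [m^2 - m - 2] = 2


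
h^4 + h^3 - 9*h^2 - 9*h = h*(h - 3)*(h + 1)*(h + 3)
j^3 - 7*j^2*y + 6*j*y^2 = j*(j - 6*y)*(j - y)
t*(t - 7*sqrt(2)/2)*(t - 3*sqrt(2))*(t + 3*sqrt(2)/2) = t^4 - 5*sqrt(2)*t^3 + 3*t^2/2 + 63*sqrt(2)*t/2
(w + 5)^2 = w^2 + 10*w + 25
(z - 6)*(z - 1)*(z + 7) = z^3 - 43*z + 42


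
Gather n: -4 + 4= 0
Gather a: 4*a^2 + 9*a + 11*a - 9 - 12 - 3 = 4*a^2 + 20*a - 24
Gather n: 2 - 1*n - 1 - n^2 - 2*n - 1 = -n^2 - 3*n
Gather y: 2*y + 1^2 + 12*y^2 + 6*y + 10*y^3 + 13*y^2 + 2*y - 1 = 10*y^3 + 25*y^2 + 10*y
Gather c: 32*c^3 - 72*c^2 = 32*c^3 - 72*c^2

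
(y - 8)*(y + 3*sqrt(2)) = y^2 - 8*y + 3*sqrt(2)*y - 24*sqrt(2)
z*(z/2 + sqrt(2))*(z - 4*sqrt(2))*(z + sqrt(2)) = z^4/2 - sqrt(2)*z^3/2 - 10*z^2 - 8*sqrt(2)*z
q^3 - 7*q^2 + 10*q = q*(q - 5)*(q - 2)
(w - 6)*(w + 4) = w^2 - 2*w - 24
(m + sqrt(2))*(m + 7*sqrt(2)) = m^2 + 8*sqrt(2)*m + 14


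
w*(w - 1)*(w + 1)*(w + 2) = w^4 + 2*w^3 - w^2 - 2*w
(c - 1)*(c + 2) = c^2 + c - 2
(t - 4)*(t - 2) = t^2 - 6*t + 8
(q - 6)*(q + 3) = q^2 - 3*q - 18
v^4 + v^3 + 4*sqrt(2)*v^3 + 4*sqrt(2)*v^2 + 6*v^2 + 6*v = v*(v + 3*sqrt(2))*(sqrt(2)*v/2 + 1)*(sqrt(2)*v + sqrt(2))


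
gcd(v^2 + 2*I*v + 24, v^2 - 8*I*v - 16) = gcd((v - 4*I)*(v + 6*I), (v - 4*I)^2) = v - 4*I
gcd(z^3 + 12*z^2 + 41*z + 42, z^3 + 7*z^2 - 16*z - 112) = z + 7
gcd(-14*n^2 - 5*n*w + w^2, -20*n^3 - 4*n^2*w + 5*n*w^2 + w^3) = 2*n + w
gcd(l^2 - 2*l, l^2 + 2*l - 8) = l - 2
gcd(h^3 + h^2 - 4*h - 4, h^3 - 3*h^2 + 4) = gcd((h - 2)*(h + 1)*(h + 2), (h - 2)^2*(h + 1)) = h^2 - h - 2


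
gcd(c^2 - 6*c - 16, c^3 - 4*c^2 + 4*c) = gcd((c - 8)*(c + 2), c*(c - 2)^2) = 1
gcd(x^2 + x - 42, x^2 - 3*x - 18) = x - 6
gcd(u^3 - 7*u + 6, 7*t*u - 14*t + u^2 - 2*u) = u - 2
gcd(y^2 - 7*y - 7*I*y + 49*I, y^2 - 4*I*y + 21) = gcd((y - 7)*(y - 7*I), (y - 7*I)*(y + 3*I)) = y - 7*I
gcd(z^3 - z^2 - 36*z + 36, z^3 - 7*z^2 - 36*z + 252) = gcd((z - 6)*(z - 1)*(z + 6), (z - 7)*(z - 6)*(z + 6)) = z^2 - 36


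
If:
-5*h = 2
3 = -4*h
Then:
No Solution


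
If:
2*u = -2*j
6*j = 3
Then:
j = 1/2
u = -1/2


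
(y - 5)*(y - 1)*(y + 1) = y^3 - 5*y^2 - y + 5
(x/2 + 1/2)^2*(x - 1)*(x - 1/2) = x^4/4 + x^3/8 - 3*x^2/8 - x/8 + 1/8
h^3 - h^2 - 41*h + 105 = (h - 5)*(h - 3)*(h + 7)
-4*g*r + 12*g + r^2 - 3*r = (-4*g + r)*(r - 3)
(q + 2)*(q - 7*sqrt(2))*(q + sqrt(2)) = q^3 - 6*sqrt(2)*q^2 + 2*q^2 - 12*sqrt(2)*q - 14*q - 28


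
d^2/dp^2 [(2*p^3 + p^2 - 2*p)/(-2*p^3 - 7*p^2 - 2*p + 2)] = 4*(12*p^6 + 24*p^5 + 24*p^4 + 20*p^3 + 15*p^2 + 30*p + 2)/(8*p^9 + 84*p^8 + 318*p^7 + 487*p^6 + 150*p^5 - 258*p^4 - 136*p^3 + 60*p^2 + 24*p - 8)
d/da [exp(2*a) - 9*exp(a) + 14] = (2*exp(a) - 9)*exp(a)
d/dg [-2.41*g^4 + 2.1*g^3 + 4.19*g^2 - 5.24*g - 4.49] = -9.64*g^3 + 6.3*g^2 + 8.38*g - 5.24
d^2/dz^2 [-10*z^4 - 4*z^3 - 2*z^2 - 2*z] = -120*z^2 - 24*z - 4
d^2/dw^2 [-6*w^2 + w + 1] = -12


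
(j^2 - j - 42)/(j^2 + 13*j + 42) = (j - 7)/(j + 7)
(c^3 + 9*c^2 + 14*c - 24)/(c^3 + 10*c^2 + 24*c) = (c - 1)/c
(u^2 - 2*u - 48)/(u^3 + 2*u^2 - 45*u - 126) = (u - 8)/(u^2 - 4*u - 21)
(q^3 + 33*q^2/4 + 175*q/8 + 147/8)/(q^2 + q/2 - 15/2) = (8*q^2 + 42*q + 49)/(4*(2*q - 5))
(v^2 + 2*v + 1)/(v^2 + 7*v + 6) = (v + 1)/(v + 6)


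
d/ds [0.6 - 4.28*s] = -4.28000000000000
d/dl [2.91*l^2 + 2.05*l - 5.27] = 5.82*l + 2.05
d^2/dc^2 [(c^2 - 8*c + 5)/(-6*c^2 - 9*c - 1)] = 4*(171*c^3 - 261*c^2 - 477*c - 224)/(216*c^6 + 972*c^5 + 1566*c^4 + 1053*c^3 + 261*c^2 + 27*c + 1)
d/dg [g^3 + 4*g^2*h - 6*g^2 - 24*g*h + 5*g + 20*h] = 3*g^2 + 8*g*h - 12*g - 24*h + 5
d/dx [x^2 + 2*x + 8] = 2*x + 2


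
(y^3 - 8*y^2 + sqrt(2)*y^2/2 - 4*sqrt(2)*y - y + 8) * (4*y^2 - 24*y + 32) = 4*y^5 - 56*y^4 + 2*sqrt(2)*y^4 - 28*sqrt(2)*y^3 + 220*y^3 - 200*y^2 + 112*sqrt(2)*y^2 - 224*y - 128*sqrt(2)*y + 256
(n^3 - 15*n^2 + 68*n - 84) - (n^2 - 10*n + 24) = n^3 - 16*n^2 + 78*n - 108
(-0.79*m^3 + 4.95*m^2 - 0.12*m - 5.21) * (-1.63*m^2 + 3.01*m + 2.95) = 1.2877*m^5 - 10.4464*m^4 + 12.7646*m^3 + 22.7336*m^2 - 16.0361*m - 15.3695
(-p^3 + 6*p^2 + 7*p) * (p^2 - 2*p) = -p^5 + 8*p^4 - 5*p^3 - 14*p^2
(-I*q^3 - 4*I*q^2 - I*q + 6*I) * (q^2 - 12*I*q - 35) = -I*q^5 - 12*q^4 - 4*I*q^4 - 48*q^3 + 34*I*q^3 - 12*q^2 + 146*I*q^2 + 72*q + 35*I*q - 210*I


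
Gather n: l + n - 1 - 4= l + n - 5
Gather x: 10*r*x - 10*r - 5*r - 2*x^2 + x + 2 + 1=-15*r - 2*x^2 + x*(10*r + 1) + 3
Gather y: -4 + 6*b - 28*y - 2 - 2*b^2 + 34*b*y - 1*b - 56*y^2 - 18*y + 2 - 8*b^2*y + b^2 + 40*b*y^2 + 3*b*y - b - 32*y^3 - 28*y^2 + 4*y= -b^2 + 4*b - 32*y^3 + y^2*(40*b - 84) + y*(-8*b^2 + 37*b - 42) - 4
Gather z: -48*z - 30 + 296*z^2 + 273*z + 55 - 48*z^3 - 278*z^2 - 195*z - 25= -48*z^3 + 18*z^2 + 30*z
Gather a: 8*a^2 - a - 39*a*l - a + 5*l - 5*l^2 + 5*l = 8*a^2 + a*(-39*l - 2) - 5*l^2 + 10*l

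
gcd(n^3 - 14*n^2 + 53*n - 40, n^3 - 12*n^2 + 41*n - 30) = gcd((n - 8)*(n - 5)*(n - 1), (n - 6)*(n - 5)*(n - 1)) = n^2 - 6*n + 5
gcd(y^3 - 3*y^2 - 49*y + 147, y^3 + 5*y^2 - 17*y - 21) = y^2 + 4*y - 21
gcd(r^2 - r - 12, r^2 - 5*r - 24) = r + 3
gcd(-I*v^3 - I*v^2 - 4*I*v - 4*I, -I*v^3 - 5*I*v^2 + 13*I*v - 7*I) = 1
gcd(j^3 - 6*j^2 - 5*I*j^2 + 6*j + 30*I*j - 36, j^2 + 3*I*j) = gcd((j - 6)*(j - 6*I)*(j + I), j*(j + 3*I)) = 1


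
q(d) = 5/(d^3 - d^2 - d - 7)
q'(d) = 5*(-3*d^2 + 2*d + 1)/(d^3 - d^2 - d - 7)^2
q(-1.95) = -0.31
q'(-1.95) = -0.27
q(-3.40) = -0.09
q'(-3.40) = -0.07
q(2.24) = -1.66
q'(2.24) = -5.25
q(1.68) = -0.74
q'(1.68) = -0.45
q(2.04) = -1.06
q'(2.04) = -1.67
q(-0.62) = -0.71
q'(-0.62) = -0.14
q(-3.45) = -0.09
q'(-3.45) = -0.07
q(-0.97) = -0.63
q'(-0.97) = -0.30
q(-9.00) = -0.00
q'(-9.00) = 0.00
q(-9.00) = -0.00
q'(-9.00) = 0.00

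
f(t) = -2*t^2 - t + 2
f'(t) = -4*t - 1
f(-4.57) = -35.20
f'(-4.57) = 17.28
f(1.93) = -7.38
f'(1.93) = -8.72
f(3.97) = -33.49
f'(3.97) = -16.88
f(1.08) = -1.41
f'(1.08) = -5.32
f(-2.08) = -4.57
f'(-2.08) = 7.32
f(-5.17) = -46.29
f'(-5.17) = 19.68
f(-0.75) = 1.62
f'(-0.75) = 2.00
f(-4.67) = -36.95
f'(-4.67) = 17.68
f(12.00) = -298.00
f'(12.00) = -49.00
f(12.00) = -298.00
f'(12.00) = -49.00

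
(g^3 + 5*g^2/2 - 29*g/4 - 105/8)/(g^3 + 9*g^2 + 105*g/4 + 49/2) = (4*g^2 - 4*g - 15)/(2*(2*g^2 + 11*g + 14))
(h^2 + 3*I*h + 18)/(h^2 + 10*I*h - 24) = (h - 3*I)/(h + 4*I)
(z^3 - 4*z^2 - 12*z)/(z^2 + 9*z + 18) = z*(z^2 - 4*z - 12)/(z^2 + 9*z + 18)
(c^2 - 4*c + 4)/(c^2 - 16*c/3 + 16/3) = 3*(c^2 - 4*c + 4)/(3*c^2 - 16*c + 16)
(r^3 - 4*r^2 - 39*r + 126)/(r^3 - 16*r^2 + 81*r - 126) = (r + 6)/(r - 6)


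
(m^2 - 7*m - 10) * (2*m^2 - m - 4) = 2*m^4 - 15*m^3 - 17*m^2 + 38*m + 40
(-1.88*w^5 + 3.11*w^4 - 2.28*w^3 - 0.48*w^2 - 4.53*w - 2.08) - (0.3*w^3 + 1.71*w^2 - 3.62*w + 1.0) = -1.88*w^5 + 3.11*w^4 - 2.58*w^3 - 2.19*w^2 - 0.91*w - 3.08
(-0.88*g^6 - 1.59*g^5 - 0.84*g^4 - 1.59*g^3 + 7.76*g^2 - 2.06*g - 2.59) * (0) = 0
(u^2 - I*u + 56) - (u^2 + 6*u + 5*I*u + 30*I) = -6*u - 6*I*u + 56 - 30*I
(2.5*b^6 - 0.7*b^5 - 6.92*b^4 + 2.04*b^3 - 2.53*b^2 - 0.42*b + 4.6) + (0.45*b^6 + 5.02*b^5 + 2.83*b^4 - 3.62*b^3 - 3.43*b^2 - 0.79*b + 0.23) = 2.95*b^6 + 4.32*b^5 - 4.09*b^4 - 1.58*b^3 - 5.96*b^2 - 1.21*b + 4.83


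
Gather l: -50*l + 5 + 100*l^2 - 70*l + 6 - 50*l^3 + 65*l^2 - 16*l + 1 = -50*l^3 + 165*l^2 - 136*l + 12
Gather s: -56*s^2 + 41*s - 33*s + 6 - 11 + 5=-56*s^2 + 8*s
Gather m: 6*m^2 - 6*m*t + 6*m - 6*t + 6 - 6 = 6*m^2 + m*(6 - 6*t) - 6*t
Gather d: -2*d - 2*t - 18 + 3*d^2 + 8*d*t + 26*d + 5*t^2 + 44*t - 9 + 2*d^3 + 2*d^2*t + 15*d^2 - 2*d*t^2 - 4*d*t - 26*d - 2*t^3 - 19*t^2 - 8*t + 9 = 2*d^3 + d^2*(2*t + 18) + d*(-2*t^2 + 4*t - 2) - 2*t^3 - 14*t^2 + 34*t - 18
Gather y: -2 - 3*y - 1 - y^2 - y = -y^2 - 4*y - 3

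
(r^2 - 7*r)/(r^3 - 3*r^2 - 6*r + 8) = r*(r - 7)/(r^3 - 3*r^2 - 6*r + 8)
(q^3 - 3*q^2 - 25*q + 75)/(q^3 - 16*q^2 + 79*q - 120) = (q + 5)/(q - 8)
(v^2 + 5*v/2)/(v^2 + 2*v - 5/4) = 2*v/(2*v - 1)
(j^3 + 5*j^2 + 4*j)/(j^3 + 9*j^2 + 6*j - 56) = j*(j + 1)/(j^2 + 5*j - 14)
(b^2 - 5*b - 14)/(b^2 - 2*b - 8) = (b - 7)/(b - 4)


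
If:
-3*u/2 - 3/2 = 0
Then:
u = -1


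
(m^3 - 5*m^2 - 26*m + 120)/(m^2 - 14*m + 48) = (m^2 + m - 20)/(m - 8)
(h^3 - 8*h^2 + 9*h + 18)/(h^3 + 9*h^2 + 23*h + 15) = (h^2 - 9*h + 18)/(h^2 + 8*h + 15)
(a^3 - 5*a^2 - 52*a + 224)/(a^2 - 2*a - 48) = (a^2 + 3*a - 28)/(a + 6)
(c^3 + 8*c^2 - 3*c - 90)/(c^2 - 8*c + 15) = (c^2 + 11*c + 30)/(c - 5)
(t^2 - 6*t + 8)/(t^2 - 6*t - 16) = (-t^2 + 6*t - 8)/(-t^2 + 6*t + 16)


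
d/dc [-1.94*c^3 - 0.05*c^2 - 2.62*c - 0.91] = -5.82*c^2 - 0.1*c - 2.62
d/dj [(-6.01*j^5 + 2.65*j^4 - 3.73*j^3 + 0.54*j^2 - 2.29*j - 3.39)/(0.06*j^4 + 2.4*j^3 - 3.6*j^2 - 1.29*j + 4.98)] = (-0.3606*j^8 - 28.848*j^7 + 71.4918*j^6 + 11.8668*j^5 - 147.3603*j^4 + 74.217*j^3 - 40.2588*j^2 - 19.0296*j - 15.7773)/(0.0036*j^8 + 0.288*j^7 + 5.328*j^6 - 17.4348*j^5 + 7.3656*j^4 + 33.192*j^3 - 34.1919*j^2 - 12.8484*j + 24.8004)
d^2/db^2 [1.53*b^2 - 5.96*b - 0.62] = 3.06000000000000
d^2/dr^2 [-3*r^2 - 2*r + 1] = -6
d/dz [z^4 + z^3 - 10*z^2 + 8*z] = 4*z^3 + 3*z^2 - 20*z + 8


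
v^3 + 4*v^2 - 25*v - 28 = (v - 4)*(v + 1)*(v + 7)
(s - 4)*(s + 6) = s^2 + 2*s - 24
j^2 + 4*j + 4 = (j + 2)^2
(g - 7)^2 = g^2 - 14*g + 49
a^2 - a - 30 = (a - 6)*(a + 5)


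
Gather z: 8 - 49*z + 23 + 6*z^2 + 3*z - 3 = 6*z^2 - 46*z + 28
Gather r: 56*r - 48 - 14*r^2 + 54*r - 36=-14*r^2 + 110*r - 84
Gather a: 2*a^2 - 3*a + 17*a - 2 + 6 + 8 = 2*a^2 + 14*a + 12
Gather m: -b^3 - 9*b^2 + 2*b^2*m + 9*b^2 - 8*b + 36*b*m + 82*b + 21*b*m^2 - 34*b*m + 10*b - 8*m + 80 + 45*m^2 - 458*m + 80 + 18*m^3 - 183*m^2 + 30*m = -b^3 + 84*b + 18*m^3 + m^2*(21*b - 138) + m*(2*b^2 + 2*b - 436) + 160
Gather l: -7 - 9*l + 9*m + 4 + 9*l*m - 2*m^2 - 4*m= l*(9*m - 9) - 2*m^2 + 5*m - 3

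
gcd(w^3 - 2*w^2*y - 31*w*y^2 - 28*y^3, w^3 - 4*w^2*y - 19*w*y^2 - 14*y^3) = -w^2 + 6*w*y + 7*y^2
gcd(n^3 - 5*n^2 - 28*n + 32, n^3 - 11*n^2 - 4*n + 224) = n^2 - 4*n - 32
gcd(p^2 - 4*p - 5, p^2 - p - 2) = p + 1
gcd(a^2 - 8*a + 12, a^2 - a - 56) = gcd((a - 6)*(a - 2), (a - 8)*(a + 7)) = 1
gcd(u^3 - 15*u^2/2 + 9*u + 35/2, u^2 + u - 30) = u - 5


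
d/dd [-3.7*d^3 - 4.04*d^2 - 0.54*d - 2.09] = -11.1*d^2 - 8.08*d - 0.54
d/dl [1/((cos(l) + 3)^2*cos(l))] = 3*(sin(l)/cos(l)^2 + tan(l))/(cos(l) + 3)^3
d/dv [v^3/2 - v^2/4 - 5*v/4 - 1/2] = 3*v^2/2 - v/2 - 5/4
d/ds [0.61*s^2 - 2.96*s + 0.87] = 1.22*s - 2.96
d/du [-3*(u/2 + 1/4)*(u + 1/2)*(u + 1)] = -9*u^2/2 - 6*u - 15/8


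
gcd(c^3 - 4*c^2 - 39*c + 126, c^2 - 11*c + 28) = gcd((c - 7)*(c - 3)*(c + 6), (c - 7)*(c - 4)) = c - 7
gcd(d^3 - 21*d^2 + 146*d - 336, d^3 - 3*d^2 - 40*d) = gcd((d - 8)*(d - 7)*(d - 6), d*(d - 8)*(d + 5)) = d - 8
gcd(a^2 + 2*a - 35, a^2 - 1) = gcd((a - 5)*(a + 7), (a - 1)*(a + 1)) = 1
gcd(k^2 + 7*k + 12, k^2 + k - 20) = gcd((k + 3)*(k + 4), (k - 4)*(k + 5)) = 1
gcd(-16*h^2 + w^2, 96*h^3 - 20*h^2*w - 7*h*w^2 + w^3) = 4*h + w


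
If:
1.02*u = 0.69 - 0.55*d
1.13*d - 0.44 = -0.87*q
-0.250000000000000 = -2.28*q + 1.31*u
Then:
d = 0.01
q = 0.50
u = 0.67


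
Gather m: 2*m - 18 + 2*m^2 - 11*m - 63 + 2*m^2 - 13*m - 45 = 4*m^2 - 22*m - 126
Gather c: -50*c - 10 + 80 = 70 - 50*c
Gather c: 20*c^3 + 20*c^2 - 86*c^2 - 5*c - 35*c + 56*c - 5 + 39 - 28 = 20*c^3 - 66*c^2 + 16*c + 6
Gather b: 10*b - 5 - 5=10*b - 10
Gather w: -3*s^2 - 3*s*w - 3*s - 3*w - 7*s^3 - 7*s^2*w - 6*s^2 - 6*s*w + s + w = -7*s^3 - 9*s^2 - 2*s + w*(-7*s^2 - 9*s - 2)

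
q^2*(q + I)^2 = q^4 + 2*I*q^3 - q^2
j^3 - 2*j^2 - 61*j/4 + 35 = (j - 7/2)*(j - 5/2)*(j + 4)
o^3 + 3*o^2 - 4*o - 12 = (o - 2)*(o + 2)*(o + 3)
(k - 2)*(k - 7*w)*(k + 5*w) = k^3 - 2*k^2*w - 2*k^2 - 35*k*w^2 + 4*k*w + 70*w^2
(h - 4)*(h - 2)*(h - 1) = h^3 - 7*h^2 + 14*h - 8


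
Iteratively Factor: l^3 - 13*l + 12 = (l - 1)*(l^2 + l - 12) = (l - 1)*(l + 4)*(l - 3)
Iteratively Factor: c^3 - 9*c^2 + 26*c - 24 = (c - 3)*(c^2 - 6*c + 8) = (c - 3)*(c - 2)*(c - 4)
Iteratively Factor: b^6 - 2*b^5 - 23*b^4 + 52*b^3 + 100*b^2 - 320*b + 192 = (b - 2)*(b^5 - 23*b^3 + 6*b^2 + 112*b - 96) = (b - 2)*(b + 4)*(b^4 - 4*b^3 - 7*b^2 + 34*b - 24) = (b - 2)^2*(b + 4)*(b^3 - 2*b^2 - 11*b + 12) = (b - 2)^2*(b - 1)*(b + 4)*(b^2 - b - 12) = (b - 2)^2*(b - 1)*(b + 3)*(b + 4)*(b - 4)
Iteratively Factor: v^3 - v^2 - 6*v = (v + 2)*(v^2 - 3*v) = (v - 3)*(v + 2)*(v)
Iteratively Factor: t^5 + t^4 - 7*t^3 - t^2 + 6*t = (t + 3)*(t^4 - 2*t^3 - t^2 + 2*t) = (t + 1)*(t + 3)*(t^3 - 3*t^2 + 2*t) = (t - 1)*(t + 1)*(t + 3)*(t^2 - 2*t) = t*(t - 1)*(t + 1)*(t + 3)*(t - 2)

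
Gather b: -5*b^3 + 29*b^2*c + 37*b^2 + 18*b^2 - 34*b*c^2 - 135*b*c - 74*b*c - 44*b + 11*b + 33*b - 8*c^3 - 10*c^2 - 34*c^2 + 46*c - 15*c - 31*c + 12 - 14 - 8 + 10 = -5*b^3 + b^2*(29*c + 55) + b*(-34*c^2 - 209*c) - 8*c^3 - 44*c^2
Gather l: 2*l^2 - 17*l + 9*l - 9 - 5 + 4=2*l^2 - 8*l - 10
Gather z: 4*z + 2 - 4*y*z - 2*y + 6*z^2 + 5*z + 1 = -2*y + 6*z^2 + z*(9 - 4*y) + 3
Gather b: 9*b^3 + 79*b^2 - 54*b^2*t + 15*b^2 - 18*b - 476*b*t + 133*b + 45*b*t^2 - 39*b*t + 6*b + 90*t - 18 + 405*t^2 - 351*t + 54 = 9*b^3 + b^2*(94 - 54*t) + b*(45*t^2 - 515*t + 121) + 405*t^2 - 261*t + 36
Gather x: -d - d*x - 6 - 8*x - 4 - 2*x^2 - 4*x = -d - 2*x^2 + x*(-d - 12) - 10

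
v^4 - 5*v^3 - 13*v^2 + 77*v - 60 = (v - 5)*(v - 3)*(v - 1)*(v + 4)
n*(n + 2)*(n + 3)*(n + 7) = n^4 + 12*n^3 + 41*n^2 + 42*n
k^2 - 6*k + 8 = (k - 4)*(k - 2)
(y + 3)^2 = y^2 + 6*y + 9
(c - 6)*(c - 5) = c^2 - 11*c + 30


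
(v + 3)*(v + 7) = v^2 + 10*v + 21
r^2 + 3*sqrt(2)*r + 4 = (r + sqrt(2))*(r + 2*sqrt(2))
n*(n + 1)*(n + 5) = n^3 + 6*n^2 + 5*n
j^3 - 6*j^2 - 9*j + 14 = (j - 7)*(j - 1)*(j + 2)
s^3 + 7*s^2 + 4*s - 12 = (s - 1)*(s + 2)*(s + 6)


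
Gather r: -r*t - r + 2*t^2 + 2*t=r*(-t - 1) + 2*t^2 + 2*t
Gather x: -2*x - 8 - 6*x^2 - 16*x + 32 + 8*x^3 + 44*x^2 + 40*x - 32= 8*x^3 + 38*x^2 + 22*x - 8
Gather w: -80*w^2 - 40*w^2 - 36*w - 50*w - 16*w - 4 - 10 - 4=-120*w^2 - 102*w - 18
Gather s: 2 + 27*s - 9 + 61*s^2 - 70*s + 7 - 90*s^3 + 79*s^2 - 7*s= -90*s^3 + 140*s^2 - 50*s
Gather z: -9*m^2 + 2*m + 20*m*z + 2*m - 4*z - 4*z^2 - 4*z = -9*m^2 + 4*m - 4*z^2 + z*(20*m - 8)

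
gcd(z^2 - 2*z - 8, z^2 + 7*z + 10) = z + 2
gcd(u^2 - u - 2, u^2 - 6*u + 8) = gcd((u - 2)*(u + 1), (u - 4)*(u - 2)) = u - 2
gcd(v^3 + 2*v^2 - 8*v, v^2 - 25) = 1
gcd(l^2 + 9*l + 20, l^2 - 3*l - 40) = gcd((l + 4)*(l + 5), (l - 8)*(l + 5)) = l + 5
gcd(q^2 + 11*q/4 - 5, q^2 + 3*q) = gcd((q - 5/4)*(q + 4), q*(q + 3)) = 1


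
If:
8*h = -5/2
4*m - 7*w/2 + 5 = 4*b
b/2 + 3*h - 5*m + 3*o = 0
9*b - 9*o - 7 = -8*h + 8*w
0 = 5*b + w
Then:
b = -103/1618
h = -5/16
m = -13399/12944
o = -3403/2427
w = 515/1618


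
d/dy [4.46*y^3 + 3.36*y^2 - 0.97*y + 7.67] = 13.38*y^2 + 6.72*y - 0.97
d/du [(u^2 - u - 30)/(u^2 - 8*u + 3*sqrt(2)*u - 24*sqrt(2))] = ((2*u - 1)*(u^2 - 8*u + 3*sqrt(2)*u - 24*sqrt(2)) + (2*u - 8 + 3*sqrt(2))*(-u^2 + u + 30))/(u^2 - 8*u + 3*sqrt(2)*u - 24*sqrt(2))^2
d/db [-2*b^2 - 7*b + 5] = -4*b - 7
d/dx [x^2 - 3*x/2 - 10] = 2*x - 3/2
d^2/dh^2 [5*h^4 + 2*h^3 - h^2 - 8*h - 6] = 60*h^2 + 12*h - 2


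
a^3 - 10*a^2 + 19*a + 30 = (a - 6)*(a - 5)*(a + 1)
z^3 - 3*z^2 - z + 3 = (z - 3)*(z - 1)*(z + 1)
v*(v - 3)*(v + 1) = v^3 - 2*v^2 - 3*v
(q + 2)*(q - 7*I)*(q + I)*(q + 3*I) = q^4 + 2*q^3 - 3*I*q^3 + 25*q^2 - 6*I*q^2 + 50*q + 21*I*q + 42*I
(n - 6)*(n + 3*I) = n^2 - 6*n + 3*I*n - 18*I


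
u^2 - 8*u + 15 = (u - 5)*(u - 3)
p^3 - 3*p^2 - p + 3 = (p - 3)*(p - 1)*(p + 1)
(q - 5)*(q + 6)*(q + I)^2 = q^4 + q^3 + 2*I*q^3 - 31*q^2 + 2*I*q^2 - q - 60*I*q + 30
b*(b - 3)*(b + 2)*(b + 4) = b^4 + 3*b^3 - 10*b^2 - 24*b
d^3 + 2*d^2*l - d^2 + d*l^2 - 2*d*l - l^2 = (d - 1)*(d + l)^2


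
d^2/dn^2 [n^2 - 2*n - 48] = 2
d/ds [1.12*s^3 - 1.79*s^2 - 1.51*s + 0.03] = 3.36*s^2 - 3.58*s - 1.51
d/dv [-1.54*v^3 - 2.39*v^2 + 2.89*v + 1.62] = -4.62*v^2 - 4.78*v + 2.89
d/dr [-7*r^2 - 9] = -14*r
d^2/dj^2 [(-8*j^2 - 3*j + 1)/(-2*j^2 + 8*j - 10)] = (35*j^3 - 123*j^2 - 33*j + 249)/(j^6 - 12*j^5 + 63*j^4 - 184*j^3 + 315*j^2 - 300*j + 125)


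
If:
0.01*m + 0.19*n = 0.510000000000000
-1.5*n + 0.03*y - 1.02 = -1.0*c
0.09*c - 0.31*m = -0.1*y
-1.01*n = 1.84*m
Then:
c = 5.45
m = -1.52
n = 2.76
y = -9.61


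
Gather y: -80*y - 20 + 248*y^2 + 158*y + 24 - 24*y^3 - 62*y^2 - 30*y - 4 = -24*y^3 + 186*y^2 + 48*y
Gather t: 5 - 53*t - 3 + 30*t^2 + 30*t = 30*t^2 - 23*t + 2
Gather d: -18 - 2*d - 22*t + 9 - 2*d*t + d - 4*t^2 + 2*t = d*(-2*t - 1) - 4*t^2 - 20*t - 9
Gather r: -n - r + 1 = -n - r + 1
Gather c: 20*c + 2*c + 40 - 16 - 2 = 22*c + 22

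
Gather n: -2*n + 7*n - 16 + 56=5*n + 40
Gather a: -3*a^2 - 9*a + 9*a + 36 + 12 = 48 - 3*a^2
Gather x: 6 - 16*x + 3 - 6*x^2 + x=-6*x^2 - 15*x + 9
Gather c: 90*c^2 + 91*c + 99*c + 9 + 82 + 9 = 90*c^2 + 190*c + 100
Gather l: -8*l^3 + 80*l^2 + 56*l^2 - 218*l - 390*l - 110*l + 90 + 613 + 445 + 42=-8*l^3 + 136*l^2 - 718*l + 1190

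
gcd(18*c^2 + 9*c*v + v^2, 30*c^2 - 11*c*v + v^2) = 1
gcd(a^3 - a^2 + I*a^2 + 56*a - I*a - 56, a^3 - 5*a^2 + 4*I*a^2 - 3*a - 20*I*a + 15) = 1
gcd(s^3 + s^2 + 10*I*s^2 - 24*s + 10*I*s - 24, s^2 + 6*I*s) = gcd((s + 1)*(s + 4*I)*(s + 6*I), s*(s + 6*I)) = s + 6*I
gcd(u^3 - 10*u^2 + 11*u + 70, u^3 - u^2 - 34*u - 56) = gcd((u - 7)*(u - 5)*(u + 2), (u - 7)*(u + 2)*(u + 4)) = u^2 - 5*u - 14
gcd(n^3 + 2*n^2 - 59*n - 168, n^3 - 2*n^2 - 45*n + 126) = n + 7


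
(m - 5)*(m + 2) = m^2 - 3*m - 10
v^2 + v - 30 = (v - 5)*(v + 6)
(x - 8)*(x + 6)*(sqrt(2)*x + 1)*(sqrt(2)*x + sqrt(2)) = 2*x^4 - 2*x^3 + sqrt(2)*x^3 - 100*x^2 - sqrt(2)*x^2 - 96*x - 50*sqrt(2)*x - 48*sqrt(2)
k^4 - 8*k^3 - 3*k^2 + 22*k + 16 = (k - 8)*(k - 2)*(k + 1)^2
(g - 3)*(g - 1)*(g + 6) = g^3 + 2*g^2 - 21*g + 18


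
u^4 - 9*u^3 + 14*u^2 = u^2*(u - 7)*(u - 2)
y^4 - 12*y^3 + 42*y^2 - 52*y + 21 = (y - 7)*(y - 3)*(y - 1)^2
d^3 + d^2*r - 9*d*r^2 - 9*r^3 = (d - 3*r)*(d + r)*(d + 3*r)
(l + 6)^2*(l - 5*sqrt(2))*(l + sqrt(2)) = l^4 - 4*sqrt(2)*l^3 + 12*l^3 - 48*sqrt(2)*l^2 + 26*l^2 - 144*sqrt(2)*l - 120*l - 360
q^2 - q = q*(q - 1)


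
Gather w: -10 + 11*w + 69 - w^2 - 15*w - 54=-w^2 - 4*w + 5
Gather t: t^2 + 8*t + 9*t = t^2 + 17*t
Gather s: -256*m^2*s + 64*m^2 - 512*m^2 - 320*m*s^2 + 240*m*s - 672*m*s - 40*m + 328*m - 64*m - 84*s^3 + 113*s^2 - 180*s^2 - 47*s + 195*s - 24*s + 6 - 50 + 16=-448*m^2 + 224*m - 84*s^3 + s^2*(-320*m - 67) + s*(-256*m^2 - 432*m + 124) - 28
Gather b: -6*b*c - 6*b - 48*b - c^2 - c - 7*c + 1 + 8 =b*(-6*c - 54) - c^2 - 8*c + 9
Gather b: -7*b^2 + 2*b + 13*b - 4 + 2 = -7*b^2 + 15*b - 2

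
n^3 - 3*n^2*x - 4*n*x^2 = n*(n - 4*x)*(n + x)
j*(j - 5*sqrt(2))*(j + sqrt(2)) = j^3 - 4*sqrt(2)*j^2 - 10*j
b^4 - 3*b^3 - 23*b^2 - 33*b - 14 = (b - 7)*(b + 1)^2*(b + 2)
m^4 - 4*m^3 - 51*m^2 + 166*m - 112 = (m - 8)*(m - 2)*(m - 1)*(m + 7)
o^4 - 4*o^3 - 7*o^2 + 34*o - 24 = (o - 4)*(o - 2)*(o - 1)*(o + 3)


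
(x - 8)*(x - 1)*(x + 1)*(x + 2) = x^4 - 6*x^3 - 17*x^2 + 6*x + 16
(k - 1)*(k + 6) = k^2 + 5*k - 6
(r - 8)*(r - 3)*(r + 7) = r^3 - 4*r^2 - 53*r + 168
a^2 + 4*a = a*(a + 4)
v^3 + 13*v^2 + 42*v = v*(v + 6)*(v + 7)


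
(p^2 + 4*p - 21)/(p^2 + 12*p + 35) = (p - 3)/(p + 5)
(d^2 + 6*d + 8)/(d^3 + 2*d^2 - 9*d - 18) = (d + 4)/(d^2 - 9)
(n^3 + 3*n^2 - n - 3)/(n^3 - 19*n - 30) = (n^2 - 1)/(n^2 - 3*n - 10)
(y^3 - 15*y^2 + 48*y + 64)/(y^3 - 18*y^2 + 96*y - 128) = (y + 1)/(y - 2)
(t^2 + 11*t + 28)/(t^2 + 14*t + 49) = (t + 4)/(t + 7)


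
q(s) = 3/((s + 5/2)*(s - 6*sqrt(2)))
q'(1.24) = 0.01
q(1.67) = -0.11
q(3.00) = -0.10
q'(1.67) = 0.01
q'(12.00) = -0.02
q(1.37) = -0.11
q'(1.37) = 0.01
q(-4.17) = 0.14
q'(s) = -3/((s + 5/2)*(s - 6*sqrt(2))^2) - 3/((s + 5/2)^2*(s - 6*sqrt(2)))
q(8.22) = -1.05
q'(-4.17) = 0.10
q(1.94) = -0.10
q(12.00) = 0.06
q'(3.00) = 0.00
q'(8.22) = -3.88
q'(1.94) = 0.01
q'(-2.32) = 8.43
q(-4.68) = 0.10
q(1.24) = -0.11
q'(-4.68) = 0.06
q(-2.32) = -1.54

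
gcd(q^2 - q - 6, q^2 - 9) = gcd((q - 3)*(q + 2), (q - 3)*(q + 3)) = q - 3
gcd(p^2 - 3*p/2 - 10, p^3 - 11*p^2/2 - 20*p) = p + 5/2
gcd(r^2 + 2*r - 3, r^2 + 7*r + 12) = r + 3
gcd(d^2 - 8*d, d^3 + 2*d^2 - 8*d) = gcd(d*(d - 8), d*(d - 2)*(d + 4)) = d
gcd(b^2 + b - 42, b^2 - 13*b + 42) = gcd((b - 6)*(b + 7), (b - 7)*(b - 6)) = b - 6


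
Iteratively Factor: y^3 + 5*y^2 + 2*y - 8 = (y - 1)*(y^2 + 6*y + 8) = (y - 1)*(y + 2)*(y + 4)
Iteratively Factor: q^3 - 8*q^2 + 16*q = (q - 4)*(q^2 - 4*q) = q*(q - 4)*(q - 4)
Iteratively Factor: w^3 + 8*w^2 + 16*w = (w + 4)*(w^2 + 4*w) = (w + 4)^2*(w)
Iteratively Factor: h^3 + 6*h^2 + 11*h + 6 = (h + 3)*(h^2 + 3*h + 2) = (h + 1)*(h + 3)*(h + 2)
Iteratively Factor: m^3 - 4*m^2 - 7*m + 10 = (m + 2)*(m^2 - 6*m + 5) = (m - 1)*(m + 2)*(m - 5)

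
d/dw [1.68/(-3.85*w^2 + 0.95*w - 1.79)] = (12.936*w - 1.596)/(3.85*w^2 - 0.95*w + 1.79)^2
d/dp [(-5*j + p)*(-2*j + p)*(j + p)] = 3*j^2 - 12*j*p + 3*p^2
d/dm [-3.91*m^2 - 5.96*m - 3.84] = -7.82*m - 5.96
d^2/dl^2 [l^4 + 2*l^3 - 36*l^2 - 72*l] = 12*l^2 + 12*l - 72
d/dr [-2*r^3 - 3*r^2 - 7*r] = -6*r^2 - 6*r - 7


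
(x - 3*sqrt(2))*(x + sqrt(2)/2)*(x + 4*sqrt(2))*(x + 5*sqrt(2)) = x^4 + 13*sqrt(2)*x^3/2 - 8*x^2 - 127*sqrt(2)*x - 120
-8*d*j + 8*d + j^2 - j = (-8*d + j)*(j - 1)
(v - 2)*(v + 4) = v^2 + 2*v - 8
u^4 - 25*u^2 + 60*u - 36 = (u - 3)*(u - 2)*(u - 1)*(u + 6)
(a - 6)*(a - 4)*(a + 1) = a^3 - 9*a^2 + 14*a + 24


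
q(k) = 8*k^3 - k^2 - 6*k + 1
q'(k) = 24*k^2 - 2*k - 6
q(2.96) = 181.95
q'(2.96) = 198.36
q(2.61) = 120.76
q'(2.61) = 152.27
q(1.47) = 15.43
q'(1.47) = 42.92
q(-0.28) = 2.43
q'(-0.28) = -3.56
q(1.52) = 17.66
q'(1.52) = 46.41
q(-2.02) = -56.90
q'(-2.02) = 95.97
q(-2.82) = -169.44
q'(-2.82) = 190.50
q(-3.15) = -240.07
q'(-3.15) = 238.44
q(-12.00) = -13895.00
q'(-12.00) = 3474.00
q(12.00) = 13609.00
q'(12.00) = 3426.00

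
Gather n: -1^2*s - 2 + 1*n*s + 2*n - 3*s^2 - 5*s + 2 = n*(s + 2) - 3*s^2 - 6*s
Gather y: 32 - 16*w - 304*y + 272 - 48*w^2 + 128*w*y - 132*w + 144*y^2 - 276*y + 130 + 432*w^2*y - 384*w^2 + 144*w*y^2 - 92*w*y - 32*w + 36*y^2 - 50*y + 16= -432*w^2 - 180*w + y^2*(144*w + 180) + y*(432*w^2 + 36*w - 630) + 450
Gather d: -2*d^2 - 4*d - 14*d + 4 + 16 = -2*d^2 - 18*d + 20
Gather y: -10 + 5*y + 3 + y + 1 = 6*y - 6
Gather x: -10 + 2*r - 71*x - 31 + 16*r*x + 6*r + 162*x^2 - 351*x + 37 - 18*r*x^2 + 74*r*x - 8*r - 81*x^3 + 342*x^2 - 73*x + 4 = -81*x^3 + x^2*(504 - 18*r) + x*(90*r - 495)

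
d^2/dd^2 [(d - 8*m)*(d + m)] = 2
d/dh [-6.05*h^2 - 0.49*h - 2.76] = -12.1*h - 0.49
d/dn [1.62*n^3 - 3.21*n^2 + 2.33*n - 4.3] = 4.86*n^2 - 6.42*n + 2.33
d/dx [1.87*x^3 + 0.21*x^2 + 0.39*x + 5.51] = 5.61*x^2 + 0.42*x + 0.39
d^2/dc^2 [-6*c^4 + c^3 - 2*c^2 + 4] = -72*c^2 + 6*c - 4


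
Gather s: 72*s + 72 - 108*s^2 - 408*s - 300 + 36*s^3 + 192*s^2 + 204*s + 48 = 36*s^3 + 84*s^2 - 132*s - 180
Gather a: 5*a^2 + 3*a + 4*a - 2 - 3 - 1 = 5*a^2 + 7*a - 6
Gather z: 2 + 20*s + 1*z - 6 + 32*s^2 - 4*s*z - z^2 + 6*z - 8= 32*s^2 + 20*s - z^2 + z*(7 - 4*s) - 12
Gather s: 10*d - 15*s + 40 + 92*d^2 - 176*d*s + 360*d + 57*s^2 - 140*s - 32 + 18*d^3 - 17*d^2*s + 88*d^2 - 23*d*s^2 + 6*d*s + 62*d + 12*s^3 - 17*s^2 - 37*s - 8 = 18*d^3 + 180*d^2 + 432*d + 12*s^3 + s^2*(40 - 23*d) + s*(-17*d^2 - 170*d - 192)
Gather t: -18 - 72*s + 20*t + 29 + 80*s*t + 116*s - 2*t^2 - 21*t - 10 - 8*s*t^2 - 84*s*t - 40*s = 4*s + t^2*(-8*s - 2) + t*(-4*s - 1) + 1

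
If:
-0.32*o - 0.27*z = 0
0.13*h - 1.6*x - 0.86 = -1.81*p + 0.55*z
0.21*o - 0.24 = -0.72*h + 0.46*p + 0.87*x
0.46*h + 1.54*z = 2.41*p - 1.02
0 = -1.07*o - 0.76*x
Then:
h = 4.10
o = -1.21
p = 2.12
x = 1.70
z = 1.43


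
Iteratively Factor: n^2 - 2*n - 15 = (n - 5)*(n + 3)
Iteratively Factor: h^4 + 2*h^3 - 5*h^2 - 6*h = (h)*(h^3 + 2*h^2 - 5*h - 6) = h*(h - 2)*(h^2 + 4*h + 3) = h*(h - 2)*(h + 3)*(h + 1)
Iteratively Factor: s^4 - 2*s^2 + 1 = (s - 1)*(s^3 + s^2 - s - 1) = (s - 1)*(s + 1)*(s^2 - 1) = (s - 1)*(s + 1)^2*(s - 1)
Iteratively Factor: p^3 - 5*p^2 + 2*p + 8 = (p + 1)*(p^2 - 6*p + 8) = (p - 4)*(p + 1)*(p - 2)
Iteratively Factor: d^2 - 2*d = (d)*(d - 2)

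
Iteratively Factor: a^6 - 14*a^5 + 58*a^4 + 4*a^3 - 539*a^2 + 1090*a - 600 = (a - 4)*(a^5 - 10*a^4 + 18*a^3 + 76*a^2 - 235*a + 150) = (a - 4)*(a - 1)*(a^4 - 9*a^3 + 9*a^2 + 85*a - 150) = (a - 5)*(a - 4)*(a - 1)*(a^3 - 4*a^2 - 11*a + 30) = (a - 5)*(a - 4)*(a - 2)*(a - 1)*(a^2 - 2*a - 15) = (a - 5)^2*(a - 4)*(a - 2)*(a - 1)*(a + 3)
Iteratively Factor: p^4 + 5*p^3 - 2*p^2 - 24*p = (p - 2)*(p^3 + 7*p^2 + 12*p) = (p - 2)*(p + 4)*(p^2 + 3*p) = p*(p - 2)*(p + 4)*(p + 3)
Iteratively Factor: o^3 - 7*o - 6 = (o - 3)*(o^2 + 3*o + 2) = (o - 3)*(o + 1)*(o + 2)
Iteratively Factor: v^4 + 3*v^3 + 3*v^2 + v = (v + 1)*(v^3 + 2*v^2 + v) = (v + 1)^2*(v^2 + v) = v*(v + 1)^2*(v + 1)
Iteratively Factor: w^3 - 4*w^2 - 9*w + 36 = (w - 4)*(w^2 - 9) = (w - 4)*(w - 3)*(w + 3)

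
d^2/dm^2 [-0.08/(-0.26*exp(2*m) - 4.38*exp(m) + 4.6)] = (-(0.0832*exp(m) + 0.3504)*(0.26*exp(2*m) + 4.38*exp(m) - 4.6) + 0.08*(0.52*exp(m) + 4.38)*(1.04*exp(m) + 8.76)*exp(m))*exp(m)/(0.26*exp(2*m) + 4.38*exp(m) - 4.6)^3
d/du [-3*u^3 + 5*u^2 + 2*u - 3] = -9*u^2 + 10*u + 2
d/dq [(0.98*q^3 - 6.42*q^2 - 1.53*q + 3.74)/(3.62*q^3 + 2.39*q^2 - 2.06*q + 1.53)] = (25.5826*q^4 + 7.03959999999999*q^3 - 19.2363*q^2 - 37.5224*q + 5.3635)/(13.1044*q^6 + 17.3036*q^5 - 9.2023*q^4 + 1.2304*q^3 + 11.557*q^2 - 6.3036*q + 2.3409)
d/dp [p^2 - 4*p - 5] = 2*p - 4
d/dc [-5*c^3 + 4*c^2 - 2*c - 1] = -15*c^2 + 8*c - 2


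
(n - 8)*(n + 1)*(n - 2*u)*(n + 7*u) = n^4 + 5*n^3*u - 7*n^3 - 14*n^2*u^2 - 35*n^2*u - 8*n^2 + 98*n*u^2 - 40*n*u + 112*u^2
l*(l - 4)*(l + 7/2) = l^3 - l^2/2 - 14*l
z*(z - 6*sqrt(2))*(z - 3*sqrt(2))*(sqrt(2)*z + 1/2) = sqrt(2)*z^4 - 35*z^3/2 + 63*sqrt(2)*z^2/2 + 18*z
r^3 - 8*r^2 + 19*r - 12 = (r - 4)*(r - 3)*(r - 1)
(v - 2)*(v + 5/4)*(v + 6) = v^3 + 21*v^2/4 - 7*v - 15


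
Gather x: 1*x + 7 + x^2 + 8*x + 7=x^2 + 9*x + 14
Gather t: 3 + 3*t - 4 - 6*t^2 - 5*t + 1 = -6*t^2 - 2*t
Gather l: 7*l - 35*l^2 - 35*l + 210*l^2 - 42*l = 175*l^2 - 70*l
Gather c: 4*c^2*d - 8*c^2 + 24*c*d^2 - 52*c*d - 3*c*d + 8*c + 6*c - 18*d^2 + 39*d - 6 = c^2*(4*d - 8) + c*(24*d^2 - 55*d + 14) - 18*d^2 + 39*d - 6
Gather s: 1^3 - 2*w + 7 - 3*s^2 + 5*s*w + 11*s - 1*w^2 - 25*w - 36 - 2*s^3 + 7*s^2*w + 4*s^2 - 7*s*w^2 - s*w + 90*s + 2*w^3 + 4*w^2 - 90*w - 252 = -2*s^3 + s^2*(7*w + 1) + s*(-7*w^2 + 4*w + 101) + 2*w^3 + 3*w^2 - 117*w - 280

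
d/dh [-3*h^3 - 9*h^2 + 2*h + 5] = -9*h^2 - 18*h + 2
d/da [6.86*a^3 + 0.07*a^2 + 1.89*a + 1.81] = 20.58*a^2 + 0.14*a + 1.89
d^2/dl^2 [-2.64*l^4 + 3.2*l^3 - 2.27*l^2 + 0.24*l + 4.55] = -31.68*l^2 + 19.2*l - 4.54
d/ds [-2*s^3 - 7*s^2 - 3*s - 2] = -6*s^2 - 14*s - 3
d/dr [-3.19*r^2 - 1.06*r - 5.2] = -6.38*r - 1.06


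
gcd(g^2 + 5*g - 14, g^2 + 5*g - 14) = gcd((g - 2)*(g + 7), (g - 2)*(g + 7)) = g^2 + 5*g - 14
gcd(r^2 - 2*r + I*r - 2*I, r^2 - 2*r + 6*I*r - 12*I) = r - 2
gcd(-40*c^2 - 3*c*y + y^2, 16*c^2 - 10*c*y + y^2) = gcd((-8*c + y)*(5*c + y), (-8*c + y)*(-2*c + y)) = -8*c + y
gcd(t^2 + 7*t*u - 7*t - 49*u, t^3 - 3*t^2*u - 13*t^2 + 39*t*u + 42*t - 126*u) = t - 7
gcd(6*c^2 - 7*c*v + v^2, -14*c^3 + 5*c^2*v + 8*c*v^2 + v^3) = -c + v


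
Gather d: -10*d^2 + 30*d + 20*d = -10*d^2 + 50*d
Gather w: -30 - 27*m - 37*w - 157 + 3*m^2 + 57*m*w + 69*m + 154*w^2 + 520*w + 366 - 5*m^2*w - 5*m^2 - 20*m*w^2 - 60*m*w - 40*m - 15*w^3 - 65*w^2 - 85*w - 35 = -2*m^2 + 2*m - 15*w^3 + w^2*(89 - 20*m) + w*(-5*m^2 - 3*m + 398) + 144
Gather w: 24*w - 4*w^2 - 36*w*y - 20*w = -4*w^2 + w*(4 - 36*y)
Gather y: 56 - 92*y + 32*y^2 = 32*y^2 - 92*y + 56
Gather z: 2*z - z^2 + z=-z^2 + 3*z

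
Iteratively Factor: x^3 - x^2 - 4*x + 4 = (x + 2)*(x^2 - 3*x + 2) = (x - 2)*(x + 2)*(x - 1)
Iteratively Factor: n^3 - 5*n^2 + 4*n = (n - 4)*(n^2 - n) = n*(n - 4)*(n - 1)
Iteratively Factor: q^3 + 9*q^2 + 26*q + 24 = (q + 2)*(q^2 + 7*q + 12) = (q + 2)*(q + 4)*(q + 3)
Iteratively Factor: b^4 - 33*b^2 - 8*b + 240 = (b - 3)*(b^3 + 3*b^2 - 24*b - 80) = (b - 3)*(b + 4)*(b^2 - b - 20) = (b - 3)*(b + 4)^2*(b - 5)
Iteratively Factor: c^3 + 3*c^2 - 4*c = (c + 4)*(c^2 - c) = (c - 1)*(c + 4)*(c)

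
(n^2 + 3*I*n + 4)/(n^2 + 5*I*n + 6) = (n + 4*I)/(n + 6*I)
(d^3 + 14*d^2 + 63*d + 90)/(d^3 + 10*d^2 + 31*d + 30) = (d + 6)/(d + 2)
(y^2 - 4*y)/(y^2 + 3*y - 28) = y/(y + 7)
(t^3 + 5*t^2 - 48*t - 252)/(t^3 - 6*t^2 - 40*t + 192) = (t^2 - t - 42)/(t^2 - 12*t + 32)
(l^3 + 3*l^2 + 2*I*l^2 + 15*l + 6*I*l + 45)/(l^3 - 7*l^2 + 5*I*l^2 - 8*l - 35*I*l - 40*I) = (l^2 + 3*l*(1 - I) - 9*I)/(l^2 - 7*l - 8)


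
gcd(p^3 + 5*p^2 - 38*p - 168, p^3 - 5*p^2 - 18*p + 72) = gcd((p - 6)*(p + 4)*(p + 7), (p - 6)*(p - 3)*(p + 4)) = p^2 - 2*p - 24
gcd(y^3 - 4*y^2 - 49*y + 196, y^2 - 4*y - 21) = y - 7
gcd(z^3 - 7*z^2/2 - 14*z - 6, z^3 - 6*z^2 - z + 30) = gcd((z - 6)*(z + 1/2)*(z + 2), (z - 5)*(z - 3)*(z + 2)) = z + 2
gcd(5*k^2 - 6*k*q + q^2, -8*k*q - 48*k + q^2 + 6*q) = 1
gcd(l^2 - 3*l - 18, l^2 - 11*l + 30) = l - 6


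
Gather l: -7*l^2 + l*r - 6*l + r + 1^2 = -7*l^2 + l*(r - 6) + r + 1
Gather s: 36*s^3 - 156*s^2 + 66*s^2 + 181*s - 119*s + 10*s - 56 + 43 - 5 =36*s^3 - 90*s^2 + 72*s - 18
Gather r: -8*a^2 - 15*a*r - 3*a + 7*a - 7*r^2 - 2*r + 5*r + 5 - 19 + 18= -8*a^2 + 4*a - 7*r^2 + r*(3 - 15*a) + 4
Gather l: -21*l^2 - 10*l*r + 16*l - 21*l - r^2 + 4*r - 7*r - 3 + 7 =-21*l^2 + l*(-10*r - 5) - r^2 - 3*r + 4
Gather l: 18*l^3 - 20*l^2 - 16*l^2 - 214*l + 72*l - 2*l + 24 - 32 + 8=18*l^3 - 36*l^2 - 144*l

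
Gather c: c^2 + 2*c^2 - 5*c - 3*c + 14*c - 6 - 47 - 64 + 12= 3*c^2 + 6*c - 105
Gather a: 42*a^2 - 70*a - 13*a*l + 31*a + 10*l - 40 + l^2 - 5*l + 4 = 42*a^2 + a*(-13*l - 39) + l^2 + 5*l - 36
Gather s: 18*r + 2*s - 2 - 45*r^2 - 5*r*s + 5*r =-45*r^2 + 23*r + s*(2 - 5*r) - 2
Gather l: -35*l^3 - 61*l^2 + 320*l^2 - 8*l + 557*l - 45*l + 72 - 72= -35*l^3 + 259*l^2 + 504*l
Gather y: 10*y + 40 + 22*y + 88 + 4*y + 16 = 36*y + 144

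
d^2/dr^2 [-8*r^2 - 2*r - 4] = -16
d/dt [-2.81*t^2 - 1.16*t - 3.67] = -5.62*t - 1.16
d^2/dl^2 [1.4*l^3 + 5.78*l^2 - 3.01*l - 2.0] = 8.4*l + 11.56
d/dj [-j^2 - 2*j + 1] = -2*j - 2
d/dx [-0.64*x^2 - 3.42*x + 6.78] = -1.28*x - 3.42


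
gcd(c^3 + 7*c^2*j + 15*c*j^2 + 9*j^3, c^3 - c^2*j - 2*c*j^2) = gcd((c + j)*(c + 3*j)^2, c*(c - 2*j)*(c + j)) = c + j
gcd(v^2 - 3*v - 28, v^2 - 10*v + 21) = v - 7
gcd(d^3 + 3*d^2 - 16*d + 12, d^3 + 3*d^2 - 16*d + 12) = d^3 + 3*d^2 - 16*d + 12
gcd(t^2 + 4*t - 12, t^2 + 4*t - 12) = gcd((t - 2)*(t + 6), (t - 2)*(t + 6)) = t^2 + 4*t - 12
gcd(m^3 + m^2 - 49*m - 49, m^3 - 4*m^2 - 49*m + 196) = m^2 - 49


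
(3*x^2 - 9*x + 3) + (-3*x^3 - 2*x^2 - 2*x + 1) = -3*x^3 + x^2 - 11*x + 4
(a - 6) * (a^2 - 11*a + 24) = a^3 - 17*a^2 + 90*a - 144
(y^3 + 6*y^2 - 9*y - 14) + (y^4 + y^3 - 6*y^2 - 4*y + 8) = y^4 + 2*y^3 - 13*y - 6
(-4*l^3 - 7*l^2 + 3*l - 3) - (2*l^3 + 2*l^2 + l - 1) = -6*l^3 - 9*l^2 + 2*l - 2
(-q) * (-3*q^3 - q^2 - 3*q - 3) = 3*q^4 + q^3 + 3*q^2 + 3*q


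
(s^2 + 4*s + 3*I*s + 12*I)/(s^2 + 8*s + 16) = (s + 3*I)/(s + 4)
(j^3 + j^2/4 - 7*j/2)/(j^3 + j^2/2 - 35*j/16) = 4*(4*j^2 + j - 14)/(16*j^2 + 8*j - 35)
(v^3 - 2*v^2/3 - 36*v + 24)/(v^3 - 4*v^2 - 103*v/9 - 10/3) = 3*(3*v^2 + 16*v - 12)/(9*v^2 + 18*v + 5)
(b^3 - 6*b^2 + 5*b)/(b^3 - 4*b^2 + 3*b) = (b - 5)/(b - 3)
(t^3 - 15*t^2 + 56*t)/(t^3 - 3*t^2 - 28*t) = (t - 8)/(t + 4)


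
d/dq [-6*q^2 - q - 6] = -12*q - 1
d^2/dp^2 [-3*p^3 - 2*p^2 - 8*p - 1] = -18*p - 4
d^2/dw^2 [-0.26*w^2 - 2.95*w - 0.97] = -0.520000000000000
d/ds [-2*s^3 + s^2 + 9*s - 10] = -6*s^2 + 2*s + 9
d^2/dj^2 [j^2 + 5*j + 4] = 2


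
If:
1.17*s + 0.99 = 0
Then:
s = -0.85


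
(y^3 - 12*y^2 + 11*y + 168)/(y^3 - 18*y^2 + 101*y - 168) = (y + 3)/(y - 3)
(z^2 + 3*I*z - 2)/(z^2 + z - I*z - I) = (z^2 + 3*I*z - 2)/(z^2 + z - I*z - I)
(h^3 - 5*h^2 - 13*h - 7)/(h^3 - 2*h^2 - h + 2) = (h^2 - 6*h - 7)/(h^2 - 3*h + 2)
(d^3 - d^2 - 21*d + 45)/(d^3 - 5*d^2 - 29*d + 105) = (d - 3)/(d - 7)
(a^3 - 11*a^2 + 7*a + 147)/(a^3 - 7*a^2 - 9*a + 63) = (a - 7)/(a - 3)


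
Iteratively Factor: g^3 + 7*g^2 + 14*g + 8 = (g + 1)*(g^2 + 6*g + 8) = (g + 1)*(g + 2)*(g + 4)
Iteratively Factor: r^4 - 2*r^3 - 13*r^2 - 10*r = (r + 2)*(r^3 - 4*r^2 - 5*r) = r*(r + 2)*(r^2 - 4*r - 5) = r*(r - 5)*(r + 2)*(r + 1)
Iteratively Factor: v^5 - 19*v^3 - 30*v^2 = (v)*(v^4 - 19*v^2 - 30*v) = v*(v - 5)*(v^3 + 5*v^2 + 6*v) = v*(v - 5)*(v + 3)*(v^2 + 2*v) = v*(v - 5)*(v + 2)*(v + 3)*(v)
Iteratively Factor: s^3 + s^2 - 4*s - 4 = (s + 2)*(s^2 - s - 2) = (s + 1)*(s + 2)*(s - 2)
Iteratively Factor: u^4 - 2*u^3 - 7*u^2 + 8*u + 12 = (u - 2)*(u^3 - 7*u - 6) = (u - 3)*(u - 2)*(u^2 + 3*u + 2) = (u - 3)*(u - 2)*(u + 2)*(u + 1)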